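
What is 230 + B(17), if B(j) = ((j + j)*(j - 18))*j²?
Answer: -9596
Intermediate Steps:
B(j) = 2*j³*(-18 + j) (B(j) = ((2*j)*(-18 + j))*j² = (2*j*(-18 + j))*j² = 2*j³*(-18 + j))
230 + B(17) = 230 + 2*17³*(-18 + 17) = 230 + 2*4913*(-1) = 230 - 9826 = -9596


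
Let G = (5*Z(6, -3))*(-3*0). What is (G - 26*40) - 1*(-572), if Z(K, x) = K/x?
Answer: -468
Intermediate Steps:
G = 0 (G = (5*(6/(-3)))*(-3*0) = (5*(6*(-1/3)))*0 = (5*(-2))*0 = -10*0 = 0)
(G - 26*40) - 1*(-572) = (0 - 26*40) - 1*(-572) = (0 - 1*1040) + 572 = (0 - 1040) + 572 = -1040 + 572 = -468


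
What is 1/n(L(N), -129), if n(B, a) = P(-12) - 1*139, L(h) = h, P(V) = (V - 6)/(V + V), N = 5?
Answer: -4/553 ≈ -0.0072333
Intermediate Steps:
P(V) = (-6 + V)/(2*V) (P(V) = (-6 + V)/((2*V)) = (-6 + V)*(1/(2*V)) = (-6 + V)/(2*V))
n(B, a) = -553/4 (n(B, a) = (½)*(-6 - 12)/(-12) - 1*139 = (½)*(-1/12)*(-18) - 139 = ¾ - 139 = -553/4)
1/n(L(N), -129) = 1/(-553/4) = -4/553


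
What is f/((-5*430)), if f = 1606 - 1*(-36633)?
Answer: -38239/2150 ≈ -17.786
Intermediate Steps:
f = 38239 (f = 1606 + 36633 = 38239)
f/((-5*430)) = 38239/((-5*430)) = 38239/(-2150) = 38239*(-1/2150) = -38239/2150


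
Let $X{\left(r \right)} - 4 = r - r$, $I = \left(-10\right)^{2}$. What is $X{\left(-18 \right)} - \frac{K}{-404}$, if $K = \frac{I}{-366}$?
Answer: $\frac{147839}{36966} \approx 3.9993$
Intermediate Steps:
$I = 100$
$X{\left(r \right)} = 4$ ($X{\left(r \right)} = 4 + \left(r - r\right) = 4 + 0 = 4$)
$K = - \frac{50}{183}$ ($K = \frac{100}{-366} = 100 \left(- \frac{1}{366}\right) = - \frac{50}{183} \approx -0.27322$)
$X{\left(-18 \right)} - \frac{K}{-404} = 4 - - \frac{50}{183 \left(-404\right)} = 4 - \left(- \frac{50}{183}\right) \left(- \frac{1}{404}\right) = 4 - \frac{25}{36966} = \frac{147839}{36966}$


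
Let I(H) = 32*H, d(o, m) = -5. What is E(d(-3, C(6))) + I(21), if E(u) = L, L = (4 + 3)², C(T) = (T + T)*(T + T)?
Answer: 721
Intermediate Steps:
C(T) = 4*T² (C(T) = (2*T)*(2*T) = 4*T²)
L = 49 (L = 7² = 49)
E(u) = 49
E(d(-3, C(6))) + I(21) = 49 + 32*21 = 49 + 672 = 721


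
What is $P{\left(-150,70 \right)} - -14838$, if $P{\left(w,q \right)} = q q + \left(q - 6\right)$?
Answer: $19802$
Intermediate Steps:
$P{\left(w,q \right)} = -6 + q + q^{2}$ ($P{\left(w,q \right)} = q^{2} + \left(-6 + q\right) = -6 + q + q^{2}$)
$P{\left(-150,70 \right)} - -14838 = \left(-6 + 70 + 70^{2}\right) - -14838 = \left(-6 + 70 + 4900\right) + 14838 = 4964 + 14838 = 19802$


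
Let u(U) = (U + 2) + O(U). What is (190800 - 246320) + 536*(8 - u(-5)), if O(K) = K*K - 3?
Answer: -61416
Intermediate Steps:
O(K) = -3 + K**2 (O(K) = K**2 - 3 = -3 + K**2)
u(U) = -1 + U + U**2 (u(U) = (U + 2) + (-3 + U**2) = (2 + U) + (-3 + U**2) = -1 + U + U**2)
(190800 - 246320) + 536*(8 - u(-5)) = (190800 - 246320) + 536*(8 - (-1 - 5 + (-5)**2)) = -55520 + 536*(8 - (-1 - 5 + 25)) = -55520 + 536*(8 - 1*19) = -55520 + 536*(8 - 19) = -55520 + 536*(-11) = -55520 - 5896 = -61416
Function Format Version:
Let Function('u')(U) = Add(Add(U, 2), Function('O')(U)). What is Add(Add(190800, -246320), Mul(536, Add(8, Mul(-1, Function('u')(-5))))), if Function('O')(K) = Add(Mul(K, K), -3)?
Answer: -61416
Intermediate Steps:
Function('O')(K) = Add(-3, Pow(K, 2)) (Function('O')(K) = Add(Pow(K, 2), -3) = Add(-3, Pow(K, 2)))
Function('u')(U) = Add(-1, U, Pow(U, 2)) (Function('u')(U) = Add(Add(U, 2), Add(-3, Pow(U, 2))) = Add(Add(2, U), Add(-3, Pow(U, 2))) = Add(-1, U, Pow(U, 2)))
Add(Add(190800, -246320), Mul(536, Add(8, Mul(-1, Function('u')(-5))))) = Add(Add(190800, -246320), Mul(536, Add(8, Mul(-1, Add(-1, -5, Pow(-5, 2)))))) = Add(-55520, Mul(536, Add(8, Mul(-1, Add(-1, -5, 25))))) = Add(-55520, Mul(536, Add(8, Mul(-1, 19)))) = Add(-55520, Mul(536, Add(8, -19))) = Add(-55520, Mul(536, -11)) = Add(-55520, -5896) = -61416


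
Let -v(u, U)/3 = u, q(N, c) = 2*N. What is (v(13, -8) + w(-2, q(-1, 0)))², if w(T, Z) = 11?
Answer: 784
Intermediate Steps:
v(u, U) = -3*u
(v(13, -8) + w(-2, q(-1, 0)))² = (-3*13 + 11)² = (-39 + 11)² = (-28)² = 784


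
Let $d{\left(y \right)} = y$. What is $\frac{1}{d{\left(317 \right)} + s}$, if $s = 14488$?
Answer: $\frac{1}{14805} \approx 6.7545 \cdot 10^{-5}$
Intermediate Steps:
$\frac{1}{d{\left(317 \right)} + s} = \frac{1}{317 + 14488} = \frac{1}{14805}$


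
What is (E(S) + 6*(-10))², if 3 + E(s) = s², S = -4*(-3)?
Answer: 6561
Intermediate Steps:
S = 12
E(s) = -3 + s²
(E(S) + 6*(-10))² = ((-3 + 12²) + 6*(-10))² = ((-3 + 144) - 60)² = (141 - 60)² = 81² = 6561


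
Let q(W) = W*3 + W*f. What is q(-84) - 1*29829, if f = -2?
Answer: -29913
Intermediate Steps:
q(W) = W (q(W) = W*3 + W*(-2) = 3*W - 2*W = W)
q(-84) - 1*29829 = -84 - 1*29829 = -84 - 29829 = -29913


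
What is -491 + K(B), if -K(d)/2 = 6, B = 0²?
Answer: -503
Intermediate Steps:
B = 0
K(d) = -12 (K(d) = -2*6 = -12)
-491 + K(B) = -491 - 12 = -503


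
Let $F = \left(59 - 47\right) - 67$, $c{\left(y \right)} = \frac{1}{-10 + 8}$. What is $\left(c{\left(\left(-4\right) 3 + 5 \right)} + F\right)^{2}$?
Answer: $\frac{12321}{4} \approx 3080.3$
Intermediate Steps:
$c{\left(y \right)} = - \frac{1}{2}$ ($c{\left(y \right)} = \frac{1}{-2} = - \frac{1}{2}$)
$F = -55$ ($F = 12 - 67 = -55$)
$\left(c{\left(\left(-4\right) 3 + 5 \right)} + F\right)^{2} = \left(- \frac{1}{2} - 55\right)^{2} = \left(- \frac{111}{2}\right)^{2} = \frac{12321}{4}$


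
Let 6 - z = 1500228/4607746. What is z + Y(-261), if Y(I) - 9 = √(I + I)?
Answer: 33807981/2303873 + 3*I*√58 ≈ 14.674 + 22.847*I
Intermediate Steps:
z = 13073124/2303873 (z = 6 - 1500228/4607746 = 6 - 1*750114/2303873 = 6 - 750114/2303873 = 13073124/2303873 ≈ 5.6744)
Y(I) = 9 + √2*√I (Y(I) = 9 + √(I + I) = 9 + √(2*I) = 9 + √2*√I)
z + Y(-261) = 13073124/2303873 + (9 + √2*√(-261)) = 13073124/2303873 + (9 + √2*(3*I*√29)) = 13073124/2303873 + (9 + 3*I*√58) = 33807981/2303873 + 3*I*√58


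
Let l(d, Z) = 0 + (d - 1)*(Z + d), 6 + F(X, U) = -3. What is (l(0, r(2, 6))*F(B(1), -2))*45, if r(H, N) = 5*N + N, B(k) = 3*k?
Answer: 14580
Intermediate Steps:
r(H, N) = 6*N
F(X, U) = -9 (F(X, U) = -6 - 3 = -9)
l(d, Z) = (-1 + d)*(Z + d) (l(d, Z) = 0 + (-1 + d)*(Z + d) = (-1 + d)*(Z + d))
(l(0, r(2, 6))*F(B(1), -2))*45 = ((0**2 - 6*6 - 1*0 + (6*6)*0)*(-9))*45 = ((0 - 1*36 + 0 + 36*0)*(-9))*45 = ((0 - 36 + 0 + 0)*(-9))*45 = -36*(-9)*45 = 324*45 = 14580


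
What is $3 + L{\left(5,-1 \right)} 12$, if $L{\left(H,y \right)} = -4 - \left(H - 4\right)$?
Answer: $-57$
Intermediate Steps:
$L{\left(H,y \right)} = - H$ ($L{\left(H,y \right)} = -4 - \left(-4 + H\right) = - H$)
$3 + L{\left(5,-1 \right)} 12 = 3 + \left(-1\right) 5 \cdot 12 = 3 - 60 = -57$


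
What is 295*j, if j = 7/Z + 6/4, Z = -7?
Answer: 295/2 ≈ 147.50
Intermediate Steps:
j = 1/2 (j = 7/(-7) + 6/4 = 7*(-1/7) + 6*(1/4) = -1 + 3/2 = 1/2 ≈ 0.50000)
295*j = 295*(1/2) = 295/2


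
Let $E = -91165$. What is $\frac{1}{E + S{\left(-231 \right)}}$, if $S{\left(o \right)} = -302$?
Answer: $- \frac{1}{91467} \approx -1.0933 \cdot 10^{-5}$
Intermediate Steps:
$\frac{1}{E + S{\left(-231 \right)}} = \frac{1}{-91165 - 302} = \frac{1}{-91467} = - \frac{1}{91467}$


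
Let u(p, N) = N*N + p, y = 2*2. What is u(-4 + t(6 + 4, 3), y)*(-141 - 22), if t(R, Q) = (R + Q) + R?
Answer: -5705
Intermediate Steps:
y = 4
t(R, Q) = Q + 2*R (t(R, Q) = (Q + R) + R = Q + 2*R)
u(p, N) = p + N² (u(p, N) = N² + p = p + N²)
u(-4 + t(6 + 4, 3), y)*(-141 - 22) = ((-4 + (3 + 2*(6 + 4))) + 4²)*(-141 - 22) = ((-4 + (3 + 2*10)) + 16)*(-163) = ((-4 + (3 + 20)) + 16)*(-163) = ((-4 + 23) + 16)*(-163) = (19 + 16)*(-163) = 35*(-163) = -5705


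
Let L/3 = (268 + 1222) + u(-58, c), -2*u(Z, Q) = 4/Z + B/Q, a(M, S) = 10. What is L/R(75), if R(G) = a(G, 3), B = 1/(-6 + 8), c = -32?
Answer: 16593111/37120 ≈ 447.01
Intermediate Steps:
B = ½ (B = 1/2 = ½ ≈ 0.50000)
u(Z, Q) = -2/Z - 1/(4*Q) (u(Z, Q) = -(4/Z + 1/(2*Q))/2 = -(1/(2*Q) + 4/Z)/2 = -2/Z - 1/(4*Q))
R(G) = 10
L = 16593111/3712 (L = 3*((268 + 1222) + (-2/(-58) - ¼/(-32))) = 3*(1490 + (-2*(-1/58) - ¼*(-1/32))) = 3*(1490 + (1/29 + 1/128)) = 3*(1490 + 157/3712) = 3*(5531037/3712) = 16593111/3712 ≈ 4470.1)
L/R(75) = (16593111/3712)/10 = (16593111/3712)*(⅒) = 16593111/37120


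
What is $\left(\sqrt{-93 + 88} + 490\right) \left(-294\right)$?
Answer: $-144060 - 294 i \sqrt{5} \approx -1.4406 \cdot 10^{5} - 657.4 i$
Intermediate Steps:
$\left(\sqrt{-93 + 88} + 490\right) \left(-294\right) = \left(\sqrt{-5} + 490\right) \left(-294\right) = \left(i \sqrt{5} + 490\right) \left(-294\right) = \left(490 + i \sqrt{5}\right) \left(-294\right) = -144060 - 294 i \sqrt{5}$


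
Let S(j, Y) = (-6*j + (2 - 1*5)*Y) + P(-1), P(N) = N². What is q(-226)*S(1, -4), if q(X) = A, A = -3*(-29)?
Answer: 609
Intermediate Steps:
S(j, Y) = 1 - 6*j - 3*Y (S(j, Y) = (-6*j + (2 - 1*5)*Y) + (-1)² = (-6*j + (2 - 5)*Y) + 1 = (-6*j - 3*Y) + 1 = 1 - 6*j - 3*Y)
A = 87
q(X) = 87
q(-226)*S(1, -4) = 87*(1 - 6*1 - 3*(-4)) = 87*(1 - 6 + 12) = 87*7 = 609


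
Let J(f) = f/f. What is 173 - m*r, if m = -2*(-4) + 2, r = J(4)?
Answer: 163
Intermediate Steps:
J(f) = 1
r = 1
m = 10 (m = 8 + 2 = 10)
173 - m*r = 173 - 10 = 163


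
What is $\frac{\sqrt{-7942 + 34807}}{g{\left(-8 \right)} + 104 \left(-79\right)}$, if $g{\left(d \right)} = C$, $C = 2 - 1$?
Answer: $- \frac{3 \sqrt{2985}}{8215} \approx -0.019952$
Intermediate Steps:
$C = 1$
$g{\left(d \right)} = 1$
$\frac{\sqrt{-7942 + 34807}}{g{\left(-8 \right)} + 104 \left(-79\right)} = \frac{\sqrt{-7942 + 34807}}{1 + 104 \left(-79\right)} = \frac{\sqrt{26865}}{1 - 8216} = \frac{3 \sqrt{2985}}{-8215} = 3 \sqrt{2985} \left(- \frac{1}{8215}\right) = - \frac{3 \sqrt{2985}}{8215}$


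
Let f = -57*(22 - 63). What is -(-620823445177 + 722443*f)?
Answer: 619135095886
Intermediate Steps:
f = 2337 (f = -57*(-41) = 2337)
-(-620823445177 + 722443*f) = -722443/(1/(-859339 + 2337)) = -722443/(1/(-857002)) = -722443/(-1/857002) = -722443*(-857002) = 619135095886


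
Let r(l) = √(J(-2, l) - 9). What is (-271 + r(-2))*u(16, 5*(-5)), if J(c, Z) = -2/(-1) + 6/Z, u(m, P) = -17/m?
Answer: 4607/16 - 17*I*√10/16 ≈ 287.94 - 3.3599*I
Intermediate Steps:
J(c, Z) = 2 + 6/Z (J(c, Z) = -2*(-1) + 6/Z = 2 + 6/Z)
r(l) = √(-7 + 6/l) (r(l) = √((2 + 6/l) - 9) = √(-7 + 6/l))
(-271 + r(-2))*u(16, 5*(-5)) = (-271 + √(-7 + 6/(-2)))*(-17/16) = (-271 + √(-7 + 6*(-½)))*(-17*1/16) = (-271 + √(-7 - 3))*(-17/16) = (-271 + √(-10))*(-17/16) = (-271 + I*√10)*(-17/16) = 4607/16 - 17*I*√10/16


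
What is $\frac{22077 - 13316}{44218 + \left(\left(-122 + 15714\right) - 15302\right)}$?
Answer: $\frac{8761}{44508} \approx 0.19684$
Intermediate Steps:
$\frac{22077 - 13316}{44218 + \left(\left(-122 + 15714\right) - 15302\right)} = \frac{8761}{44218 + \left(15592 - 15302\right)} = \frac{8761}{44218 + 290} = \frac{8761}{44508}$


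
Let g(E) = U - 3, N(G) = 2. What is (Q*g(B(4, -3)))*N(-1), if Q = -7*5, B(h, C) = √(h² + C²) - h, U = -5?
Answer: 560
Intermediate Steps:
B(h, C) = √(C² + h²) - h
g(E) = -8 (g(E) = -5 - 3 = -8)
Q = -35
(Q*g(B(4, -3)))*N(-1) = -35*(-8)*2 = 280*2 = 560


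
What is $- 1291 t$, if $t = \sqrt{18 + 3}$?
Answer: $- 1291 \sqrt{21} \approx -5916.1$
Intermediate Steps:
$t = \sqrt{21} \approx 4.5826$
$- 1291 t = - 1291 \sqrt{21}$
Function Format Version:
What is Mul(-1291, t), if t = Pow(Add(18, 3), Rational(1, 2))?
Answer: Mul(-1291, Pow(21, Rational(1, 2))) ≈ -5916.1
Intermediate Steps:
t = Pow(21, Rational(1, 2)) ≈ 4.5826
Mul(-1291, t) = Mul(-1291, Pow(21, Rational(1, 2)))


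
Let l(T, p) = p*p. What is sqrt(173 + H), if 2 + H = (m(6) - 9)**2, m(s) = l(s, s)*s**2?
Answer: 6*sqrt(46015) ≈ 1287.1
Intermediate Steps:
l(T, p) = p**2
m(s) = s**4 (m(s) = s**2*s**2 = s**4)
H = 1656367 (H = -2 + (6**4 - 9)**2 = -2 + (1296 - 9)**2 = -2 + 1287**2 = -2 + 1656369 = 1656367)
sqrt(173 + H) = sqrt(173 + 1656367) = sqrt(1656540) = 6*sqrt(46015)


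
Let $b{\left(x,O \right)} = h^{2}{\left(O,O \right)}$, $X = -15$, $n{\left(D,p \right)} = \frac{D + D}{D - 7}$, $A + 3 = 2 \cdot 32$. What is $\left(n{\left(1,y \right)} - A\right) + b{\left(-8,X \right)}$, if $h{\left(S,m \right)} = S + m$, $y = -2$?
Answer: $\frac{2516}{3} \approx 838.67$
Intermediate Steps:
$A = 61$ ($A = -3 + 2 \cdot 32 = -3 + 64 = 61$)
$n{\left(D,p \right)} = \frac{2 D}{-7 + D}$
$b{\left(x,O \right)} = 4 O^{2}$ ($b{\left(x,O \right)} = \left(O + O\right)^{2} = \left(2 O\right)^{2} = 4 O^{2}$)
$\left(n{\left(1,y \right)} - A\right) + b{\left(-8,X \right)} = \left(2 \cdot 1 \frac{1}{-7 + 1} - 61\right) + 4 \left(-15\right)^{2} = \left(2 \cdot 1 \frac{1}{-6} - 61\right) + 4 \cdot 225 = \left(2 \cdot 1 \left(- \frac{1}{6}\right) - 61\right) + 900 = \left(- \frac{1}{3} - 61\right) + 900 = - \frac{184}{3} + 900 = \frac{2516}{3}$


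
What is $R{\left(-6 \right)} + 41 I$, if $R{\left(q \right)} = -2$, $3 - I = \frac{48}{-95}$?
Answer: $\frac{13463}{95} \approx 141.72$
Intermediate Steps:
$I = \frac{333}{95}$ ($I = 3 - \frac{48}{-95} = 3 - 48 \left(- \frac{1}{95}\right) = 3 - - \frac{48}{95} = 3 + \frac{48}{95} = \frac{333}{95} \approx 3.5053$)
$R{\left(-6 \right)} + 41 I = -2 + 41 \cdot \frac{333}{95} = -2 + \frac{13653}{95} = \frac{13463}{95}$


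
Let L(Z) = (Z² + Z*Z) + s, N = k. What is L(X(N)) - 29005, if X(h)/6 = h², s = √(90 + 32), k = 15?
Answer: 3615995 + √122 ≈ 3.6160e+6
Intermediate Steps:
N = 15
s = √122 ≈ 11.045
X(h) = 6*h²
L(Z) = √122 + 2*Z² (L(Z) = (Z² + Z*Z) + √122 = (Z² + Z²) + √122 = 2*Z² + √122 = √122 + 2*Z²)
L(X(N)) - 29005 = (√122 + 2*(6*15²)²) - 29005 = (√122 + 2*(6*225)²) - 29005 = (√122 + 2*1350²) - 29005 = (√122 + 2*1822500) - 29005 = (√122 + 3645000) - 29005 = (3645000 + √122) - 29005 = 3615995 + √122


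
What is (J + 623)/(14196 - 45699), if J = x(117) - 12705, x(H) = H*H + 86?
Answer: -1693/31503 ≈ -0.053741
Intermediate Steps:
x(H) = 86 + H**2 (x(H) = H**2 + 86 = 86 + H**2)
J = 1070 (J = (86 + 117**2) - 12705 = (86 + 13689) - 12705 = 13775 - 12705 = 1070)
(J + 623)/(14196 - 45699) = (1070 + 623)/(14196 - 45699) = 1693/(-31503) = 1693*(-1/31503) = -1693/31503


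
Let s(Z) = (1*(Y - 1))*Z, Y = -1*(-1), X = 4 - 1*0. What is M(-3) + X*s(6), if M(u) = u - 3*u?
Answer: 6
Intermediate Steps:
M(u) = -2*u
X = 4 (X = 4 + 0 = 4)
Y = 1
s(Z) = 0 (s(Z) = (1*(1 - 1))*Z = (1*0)*Z = 0*Z = 0)
M(-3) + X*s(6) = -2*(-3) + 4*0 = 6 + 0 = 6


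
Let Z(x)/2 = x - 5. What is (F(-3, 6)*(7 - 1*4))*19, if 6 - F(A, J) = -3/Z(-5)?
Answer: 6669/20 ≈ 333.45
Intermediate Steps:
Z(x) = -10 + 2*x (Z(x) = 2*(x - 5) = 2*(-5 + x) = -10 + 2*x)
F(A, J) = 117/20 (F(A, J) = 6 - (-3)/(-10 + 2*(-5)) = 6 - (-3)/(-10 - 10) = 6 - (-3)/(-20) = 6 - (-3)*(-1)/20 = 6 - 1*3/20 = 6 - 3/20 = 117/20)
(F(-3, 6)*(7 - 1*4))*19 = (117*(7 - 1*4)/20)*19 = (117*(7 - 4)/20)*19 = ((117/20)*3)*19 = (351/20)*19 = 6669/20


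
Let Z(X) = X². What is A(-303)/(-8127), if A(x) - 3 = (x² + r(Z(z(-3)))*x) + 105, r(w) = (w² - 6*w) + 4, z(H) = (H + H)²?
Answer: 168825605/2709 ≈ 62320.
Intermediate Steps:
z(H) = 4*H² (z(H) = (2*H)² = 4*H²)
r(w) = 4 + w² - 6*w
A(x) = 108 + x² + 1671844*x (A(x) = 3 + ((x² + (4 + ((4*(-3)²)²)² - 6*(4*(-3)²)²)*x) + 105) = 3 + ((x² + (4 + ((4*9)²)² - 6*(4*9)²)*x) + 105) = 3 + ((x² + (4 + (36²)² - 6*36²)*x) + 105) = 3 + ((x² + (4 + 1296² - 6*1296)*x) + 105) = 3 + ((x² + (4 + 1679616 - 7776)*x) + 105) = 3 + ((x² + 1671844*x) + 105) = 3 + (105 + x² + 1671844*x) = 108 + x² + 1671844*x)
A(-303)/(-8127) = (108 + (-303)² + 1671844*(-303))/(-8127) = (108 + 91809 - 506568732)*(-1/8127) = -506476815*(-1/8127) = 168825605/2709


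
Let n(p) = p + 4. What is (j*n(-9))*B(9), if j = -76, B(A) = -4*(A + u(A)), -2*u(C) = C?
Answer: -6840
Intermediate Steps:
u(C) = -C/2
n(p) = 4 + p
B(A) = -2*A (B(A) = -4*(A - A/2) = -2*A)
(j*n(-9))*B(9) = (-76*(4 - 9))*(-2*9) = -76*(-5)*(-18) = 380*(-18) = -6840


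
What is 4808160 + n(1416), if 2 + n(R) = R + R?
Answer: 4810990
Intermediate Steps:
n(R) = -2 + 2*R (n(R) = -2 + (R + R) = -2 + 2*R)
4808160 + n(1416) = 4808160 + (-2 + 2*1416) = 4808160 + (-2 + 2832) = 4808160 + 2830 = 4810990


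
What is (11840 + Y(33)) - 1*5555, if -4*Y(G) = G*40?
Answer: 5955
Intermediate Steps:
Y(G) = -10*G (Y(G) = -G*40/4 = -10*G)
(11840 + Y(33)) - 1*5555 = (11840 - 10*33) - 1*5555 = (11840 - 330) - 5555 = 11510 - 5555 = 5955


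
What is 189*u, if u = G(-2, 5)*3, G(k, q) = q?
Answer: 2835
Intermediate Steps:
u = 15 (u = 5*3 = 15)
189*u = 189*15 = 2835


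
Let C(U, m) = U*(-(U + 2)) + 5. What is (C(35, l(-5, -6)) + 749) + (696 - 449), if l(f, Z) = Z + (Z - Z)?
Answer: -294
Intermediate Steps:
l(f, Z) = Z (l(f, Z) = Z + 0 = Z)
C(U, m) = 5 + U*(-2 - U) (C(U, m) = U*(-(2 + U)) + 5 = U*(-2 - U) + 5 = 5 + U*(-2 - U))
(C(35, l(-5, -6)) + 749) + (696 - 449) = ((5 - 1*35² - 2*35) + 749) + (696 - 449) = ((5 - 1*1225 - 70) + 749) + 247 = ((5 - 1225 - 70) + 749) + 247 = (-1290 + 749) + 247 = -541 + 247 = -294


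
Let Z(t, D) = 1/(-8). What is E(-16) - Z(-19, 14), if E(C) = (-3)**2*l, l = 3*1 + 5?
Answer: 577/8 ≈ 72.125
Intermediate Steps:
Z(t, D) = -1/8
l = 8 (l = 3 + 5 = 8)
E(C) = 72 (E(C) = (-3)**2*8 = 9*8 = 72)
E(-16) - Z(-19, 14) = 72 - 1*(-1/8) = 72 + 1/8 = 577/8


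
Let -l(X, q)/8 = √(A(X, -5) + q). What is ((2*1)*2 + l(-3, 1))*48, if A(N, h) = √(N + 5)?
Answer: 192 - 384*√(1 + √2) ≈ -404.65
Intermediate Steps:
A(N, h) = √(5 + N)
l(X, q) = -8*√(q + √(5 + X)) (l(X, q) = -8*√(√(5 + X) + q) = -8*√(q + √(5 + X)))
((2*1)*2 + l(-3, 1))*48 = ((2*1)*2 - 8*√(1 + √(5 - 3)))*48 = (2*2 - 8*√(1 + √2))*48 = (4 - 8*√(1 + √2))*48 = 192 - 384*√(1 + √2)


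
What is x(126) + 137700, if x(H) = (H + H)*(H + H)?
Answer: 201204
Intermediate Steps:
x(H) = 4*H² (x(H) = (2*H)*(2*H) = 4*H²)
x(126) + 137700 = 4*126² + 137700 = 4*15876 + 137700 = 63504 + 137700 = 201204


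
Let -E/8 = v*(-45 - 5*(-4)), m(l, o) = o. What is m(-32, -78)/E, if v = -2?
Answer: 39/200 ≈ 0.19500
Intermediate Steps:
E = -400 (E = -(-16)*(-45 - 5*(-4)) = -(-16)*(-45 + 20) = -(-16)*(-25) = -8*50 = -400)
m(-32, -78)/E = -78/(-400) = -78*(-1/400) = 39/200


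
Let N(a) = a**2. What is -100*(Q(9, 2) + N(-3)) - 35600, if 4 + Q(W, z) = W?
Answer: -37000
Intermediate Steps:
Q(W, z) = -4 + W
-100*(Q(9, 2) + N(-3)) - 35600 = -100*((-4 + 9) + (-3)**2) - 35600 = -100*(5 + 9) - 35600 = -100*14 - 35600 = -1400 - 35600 = -37000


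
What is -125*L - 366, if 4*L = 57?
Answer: -8589/4 ≈ -2147.3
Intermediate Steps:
L = 57/4 (L = (¼)*57 = 57/4 ≈ 14.250)
-125*L - 366 = -125*57/4 - 366 = -7125/4 - 366 = -8589/4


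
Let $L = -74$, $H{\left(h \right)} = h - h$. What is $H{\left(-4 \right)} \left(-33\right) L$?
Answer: $0$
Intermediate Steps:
$H{\left(h \right)} = 0$
$H{\left(-4 \right)} \left(-33\right) L = 0 \left(-33\right) \left(-74\right) = 0 \left(-74\right) = 0$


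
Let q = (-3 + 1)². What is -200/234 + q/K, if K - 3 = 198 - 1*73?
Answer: -3083/3744 ≈ -0.82345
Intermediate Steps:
q = 4 (q = (-2)² = 4)
K = 128 (K = 3 + (198 - 1*73) = 3 + (198 - 73) = 3 + 125 = 128)
-200/234 + q/K = -200/234 + 4/128 = -200*1/234 + 4*(1/128) = -100/117 + 1/32 = -3083/3744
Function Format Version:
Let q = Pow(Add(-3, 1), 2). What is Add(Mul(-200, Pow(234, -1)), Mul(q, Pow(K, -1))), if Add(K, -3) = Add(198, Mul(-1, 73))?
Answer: Rational(-3083, 3744) ≈ -0.82345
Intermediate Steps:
q = 4 (q = Pow(-2, 2) = 4)
K = 128 (K = Add(3, Add(198, Mul(-1, 73))) = Add(3, Add(198, -73)) = Add(3, 125) = 128)
Add(Mul(-200, Pow(234, -1)), Mul(q, Pow(K, -1))) = Add(Mul(-200, Pow(234, -1)), Mul(4, Pow(128, -1))) = Add(Mul(-200, Rational(1, 234)), Mul(4, Rational(1, 128))) = Add(Rational(-100, 117), Rational(1, 32)) = Rational(-3083, 3744)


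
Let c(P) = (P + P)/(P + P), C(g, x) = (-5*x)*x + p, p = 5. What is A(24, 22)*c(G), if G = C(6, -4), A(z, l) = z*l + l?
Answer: 550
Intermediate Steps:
A(z, l) = l + l*z (A(z, l) = l*z + l = l + l*z)
C(g, x) = 5 - 5*x**2 (C(g, x) = (-5*x)*x + 5 = -5*x**2 + 5 = 5 - 5*x**2)
G = -75 (G = 5 - 5*(-4)**2 = 5 - 5*16 = 5 - 80 = -75)
c(P) = 1 (c(P) = (2*P)/((2*P)) = (2*P)*(1/(2*P)) = 1)
A(24, 22)*c(G) = (22*(1 + 24))*1 = (22*25)*1 = 550*1 = 550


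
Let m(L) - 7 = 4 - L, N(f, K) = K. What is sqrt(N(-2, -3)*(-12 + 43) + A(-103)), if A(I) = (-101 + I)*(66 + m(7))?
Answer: 3*I*sqrt(1597) ≈ 119.89*I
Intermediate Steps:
m(L) = 11 - L (m(L) = 7 + (4 - L) = 11 - L)
A(I) = -7070 + 70*I (A(I) = (-101 + I)*(66 + (11 - 1*7)) = (-101 + I)*(66 + (11 - 7)) = (-101 + I)*(66 + 4) = (-101 + I)*70 = -7070 + 70*I)
sqrt(N(-2, -3)*(-12 + 43) + A(-103)) = sqrt(-3*(-12 + 43) + (-7070 + 70*(-103))) = sqrt(-3*31 + (-7070 - 7210)) = sqrt(-93 - 14280) = sqrt(-14373) = 3*I*sqrt(1597)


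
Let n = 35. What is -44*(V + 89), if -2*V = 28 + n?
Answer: -2530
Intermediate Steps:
V = -63/2 (V = -(28 + 35)/2 = -½*63 = -63/2 ≈ -31.500)
-44*(V + 89) = -44*(-63/2 + 89) = -44*115/2 = -2530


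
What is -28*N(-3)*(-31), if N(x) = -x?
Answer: 2604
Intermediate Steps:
-28*N(-3)*(-31) = -(-28)*(-3)*(-31) = -28*3*(-31) = -84*(-31) = 2604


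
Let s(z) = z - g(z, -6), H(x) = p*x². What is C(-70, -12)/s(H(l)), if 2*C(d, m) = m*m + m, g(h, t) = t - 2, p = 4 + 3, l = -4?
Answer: 11/20 ≈ 0.55000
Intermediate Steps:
p = 7
g(h, t) = -2 + t
H(x) = 7*x²
s(z) = 8 + z (s(z) = z - (-2 - 6) = z - 1*(-8) = z + 8 = 8 + z)
C(d, m) = m/2 + m²/2 (C(d, m) = (m*m + m)/2 = (m² + m)/2 = (m + m²)/2 = m/2 + m²/2)
C(-70, -12)/s(H(l)) = ((½)*(-12)*(1 - 12))/(8 + 7*(-4)²) = ((½)*(-12)*(-11))/(8 + 7*16) = 66/(8 + 112) = 66/120 = 66*(1/120) = 11/20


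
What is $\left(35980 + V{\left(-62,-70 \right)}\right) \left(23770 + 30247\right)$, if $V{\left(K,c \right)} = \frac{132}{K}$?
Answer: $\frac{60245916338}{31} \approx 1.9434 \cdot 10^{9}$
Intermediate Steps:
$\left(35980 + V{\left(-62,-70 \right)}\right) \left(23770 + 30247\right) = \left(35980 + \frac{132}{-62}\right) \left(23770 + 30247\right) = \left(35980 + 132 \left(- \frac{1}{62}\right)\right) 54017 = \left(35980 - \frac{66}{31}\right) 54017 = \frac{1115314}{31} \cdot 54017 = \frac{60245916338}{31}$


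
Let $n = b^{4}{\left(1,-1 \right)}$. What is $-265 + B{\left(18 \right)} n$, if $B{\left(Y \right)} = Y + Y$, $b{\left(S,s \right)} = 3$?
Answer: $2651$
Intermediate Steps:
$B{\left(Y \right)} = 2 Y$
$n = 81$ ($n = 3^{4} = 81$)
$-265 + B{\left(18 \right)} n = -265 + 2 \cdot 18 \cdot 81 = -265 + 36 \cdot 81 = -265 + 2916 = 2651$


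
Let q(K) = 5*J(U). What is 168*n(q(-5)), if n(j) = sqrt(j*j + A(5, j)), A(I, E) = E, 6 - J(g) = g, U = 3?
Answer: 672*sqrt(15) ≈ 2602.6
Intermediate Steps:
J(g) = 6 - g
q(K) = 15 (q(K) = 5*(6 - 1*3) = 5*(6 - 3) = 5*3 = 15)
n(j) = sqrt(j + j**2) (n(j) = sqrt(j*j + j) = sqrt(j**2 + j) = sqrt(j + j**2))
168*n(q(-5)) = 168*sqrt(15*(1 + 15)) = 168*sqrt(15*16) = 168*sqrt(240) = 168*(4*sqrt(15)) = 672*sqrt(15)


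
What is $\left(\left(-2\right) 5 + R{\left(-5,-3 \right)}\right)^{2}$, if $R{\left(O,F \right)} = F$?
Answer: $169$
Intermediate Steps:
$\left(\left(-2\right) 5 + R{\left(-5,-3 \right)}\right)^{2} = \left(\left(-2\right) 5 - 3\right)^{2} = \left(-10 - 3\right)^{2} = \left(-13\right)^{2} = 169$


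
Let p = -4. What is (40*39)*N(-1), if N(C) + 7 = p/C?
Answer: -4680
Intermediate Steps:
N(C) = -7 - 4/C
(40*39)*N(-1) = (40*39)*(-7 - 4/(-1)) = 1560*(-7 - 4*(-1)) = 1560*(-7 + 4) = 1560*(-3) = -4680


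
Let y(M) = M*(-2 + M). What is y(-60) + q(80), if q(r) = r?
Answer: 3800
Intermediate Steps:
y(-60) + q(80) = -60*(-2 - 60) + 80 = -60*(-62) + 80 = 3720 + 80 = 3800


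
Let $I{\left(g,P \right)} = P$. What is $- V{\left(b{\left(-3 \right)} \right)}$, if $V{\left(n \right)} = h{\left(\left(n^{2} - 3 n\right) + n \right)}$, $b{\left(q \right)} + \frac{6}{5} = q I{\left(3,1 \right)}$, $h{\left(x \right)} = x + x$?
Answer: $- \frac{1302}{25} \approx -52.08$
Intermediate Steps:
$h{\left(x \right)} = 2 x$
$b{\left(q \right)} = - \frac{6}{5} + q$ ($b{\left(q \right)} = - \frac{6}{5} + q 1 = - \frac{6}{5} + q$)
$V{\left(n \right)} = - 4 n + 2 n^{2}$ ($V{\left(n \right)} = 2 \left(\left(n^{2} - 3 n\right) + n\right) = 2 \left(n^{2} - 2 n\right) = - 4 n + 2 n^{2}$)
$- V{\left(b{\left(-3 \right)} \right)} = - 2 \left(- \frac{6}{5} - 3\right) \left(-2 - \frac{21}{5}\right) = - \frac{2 \left(-21\right) \left(-2 - \frac{21}{5}\right)}{5} = - \frac{2 \left(-21\right) \left(-31\right)}{5 \cdot 5} = \left(-1\right) \frac{1302}{25} = - \frac{1302}{25}$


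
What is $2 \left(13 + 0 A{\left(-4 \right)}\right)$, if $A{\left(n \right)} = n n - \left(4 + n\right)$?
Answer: $26$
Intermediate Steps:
$A{\left(n \right)} = -4 + n^{2} - n$ ($A{\left(n \right)} = n^{2} - \left(4 + n\right) = -4 + n^{2} - n$)
$2 \left(13 + 0 A{\left(-4 \right)}\right) = 2 \left(13 + 0 \left(-4 + \left(-4\right)^{2} - -4\right)\right) = 2 \left(13 + 0 \left(-4 + 16 + 4\right)\right) = 2 \left(13 + 0 \cdot 16\right) = 2 \left(13 + 0\right) = 2 \cdot 13 = 26$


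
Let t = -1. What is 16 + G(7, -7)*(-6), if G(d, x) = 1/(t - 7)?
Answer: 67/4 ≈ 16.750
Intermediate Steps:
G(d, x) = -⅛ (G(d, x) = 1/(-1 - 7) = 1/(-8) = -⅛)
16 + G(7, -7)*(-6) = 16 - ⅛*(-6) = 16 + ¾ = 67/4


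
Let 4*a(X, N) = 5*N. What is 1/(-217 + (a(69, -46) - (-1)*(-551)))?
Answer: -2/1651 ≈ -0.0012114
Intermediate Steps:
a(X, N) = 5*N/4 (a(X, N) = (5*N)/4 = 5*N/4)
1/(-217 + (a(69, -46) - (-1)*(-551))) = 1/(-217 + ((5/4)*(-46) - (-1)*(-551))) = 1/(-217 + (-115/2 - 1*551)) = 1/(-217 + (-115/2 - 551)) = 1/(-217 - 1217/2) = 1/(-1651/2) = -2/1651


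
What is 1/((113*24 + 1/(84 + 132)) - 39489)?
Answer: -216/7943831 ≈ -2.7191e-5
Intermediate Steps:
1/((113*24 + 1/(84 + 132)) - 39489) = 1/((2712 + 1/216) - 39489) = 1/(585793/216 - 39489) = 1/(-7943831/216) = -216/7943831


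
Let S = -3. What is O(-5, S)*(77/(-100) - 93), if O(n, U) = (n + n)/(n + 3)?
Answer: -9377/20 ≈ -468.85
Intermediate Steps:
O(n, U) = 2*n/(3 + n) (O(n, U) = (2*n)/(3 + n) = 2*n/(3 + n))
O(-5, S)*(77/(-100) - 93) = (2*(-5)/(3 - 5))*(77/(-100) - 93) = (2*(-5)/(-2))*(77*(-1/100) - 93) = (2*(-5)*(-½))*(-77/100 - 93) = 5*(-9377/100) = -9377/20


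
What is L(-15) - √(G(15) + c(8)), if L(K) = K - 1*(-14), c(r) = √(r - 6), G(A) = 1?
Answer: -1 - √(1 + √2) ≈ -2.5538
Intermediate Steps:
c(r) = √(-6 + r)
L(K) = 14 + K (L(K) = K + 14 = 14 + K)
L(-15) - √(G(15) + c(8)) = (14 - 15) - √(1 + √(-6 + 8)) = -1 - √(1 + √2)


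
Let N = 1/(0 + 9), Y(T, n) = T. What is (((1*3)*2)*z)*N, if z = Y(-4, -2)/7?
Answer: -8/21 ≈ -0.38095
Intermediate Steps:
N = 1/9 ≈ 0.11111
z = -4/7 ≈ -0.57143
(((1*3)*2)*z)*N = (((1*3)*2)*(-4/7))*(1/9) = ((3*2)*(-4/7))*(1/9) = (6*(-4/7))*(1/9) = -24/7*1/9 = -8/21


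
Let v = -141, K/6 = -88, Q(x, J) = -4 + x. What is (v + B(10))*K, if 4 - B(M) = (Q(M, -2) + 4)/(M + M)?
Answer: 72600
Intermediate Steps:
K = -528 (K = 6*(-88) = -528)
B(M) = 7/2 (B(M) = 4 - ((-4 + M) + 4)/(M + M) = 4 - M/(2*M) = 4 - M*1/(2*M) = 4 - 1*½ = 4 - ½ = 7/2)
(v + B(10))*K = (-141 + 7/2)*(-528) = -275/2*(-528) = 72600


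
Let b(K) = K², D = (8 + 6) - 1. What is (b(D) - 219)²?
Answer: 2500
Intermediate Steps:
D = 13 (D = 14 - 1 = 13)
(b(D) - 219)² = (13² - 219)² = (169 - 219)² = (-50)² = 2500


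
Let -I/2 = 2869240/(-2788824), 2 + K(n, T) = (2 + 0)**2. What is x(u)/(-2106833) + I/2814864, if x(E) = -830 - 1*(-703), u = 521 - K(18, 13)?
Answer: 63066273411607/1033686045816150168 ≈ 6.1011e-5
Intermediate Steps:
K(n, T) = 2 (K(n, T) = -2 + (2 + 0)**2 = -2 + 2**2 = -2 + 4 = 2)
u = 519 (u = 521 - 1*2 = 521 - 2 = 519)
I = 717310/348603 (I = -5738480/(-2788824) = -5738480*(-1)/2788824 = -2*(-358655/348603) = 717310/348603 ≈ 2.0577)
x(E) = -127 (x(E) = -830 + 703 = -127)
x(u)/(-2106833) + I/2814864 = -127/(-2106833) + (717310/348603)/2814864 = -127*(-1/2106833) + (717310/348603)*(1/2814864) = 127/2106833 + 358655/490635017496 = 63066273411607/1033686045816150168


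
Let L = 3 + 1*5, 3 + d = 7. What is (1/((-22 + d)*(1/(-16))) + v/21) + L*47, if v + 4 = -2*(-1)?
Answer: 23738/63 ≈ 376.79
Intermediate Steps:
d = 4 (d = -3 + 7 = 4)
L = 8 (L = 3 + 5 = 8)
v = -2 (v = -4 - 2*(-1) = -4 + 2 = -2)
(1/((-22 + d)*(1/(-16))) + v/21) + L*47 = (1/((-22 + 4)*(1/(-16))) - 2/21) + 8*47 = (1/((-18)*(-1/16)) - 2*1/21) + 376 = (-1/18*(-16) - 2/21) + 376 = (8/9 - 2/21) + 376 = 50/63 + 376 = 23738/63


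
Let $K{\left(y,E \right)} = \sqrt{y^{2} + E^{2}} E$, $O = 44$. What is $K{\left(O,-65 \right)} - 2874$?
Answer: $-2874 - 65 \sqrt{6161} \approx -7976.0$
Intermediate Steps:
$K{\left(y,E \right)} = E \sqrt{E^{2} + y^{2}}$ ($K{\left(y,E \right)} = \sqrt{E^{2} + y^{2}} E = E \sqrt{E^{2} + y^{2}}$)
$K{\left(O,-65 \right)} - 2874 = - 65 \sqrt{\left(-65\right)^{2} + 44^{2}} - 2874 = - 65 \sqrt{4225 + 1936} - 2874 = - 65 \sqrt{6161} - 2874 = -2874 - 65 \sqrt{6161}$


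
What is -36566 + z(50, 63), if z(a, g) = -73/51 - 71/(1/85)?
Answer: -2172724/51 ≈ -42602.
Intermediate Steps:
z(a, g) = -307858/51 (z(a, g) = -73*1/51 - 71/1/85 = -73/51 - 71*85 = -73/51 - 6035 = -307858/51)
-36566 + z(50, 63) = -36566 - 307858/51 = -2172724/51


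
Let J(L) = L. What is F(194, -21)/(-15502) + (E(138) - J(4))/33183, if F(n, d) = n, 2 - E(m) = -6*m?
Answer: 3183575/257201433 ≈ 0.012378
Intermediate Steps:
E(m) = 2 + 6*m (E(m) = 2 - (-6)*m = 2 + 6*m)
F(194, -21)/(-15502) + (E(138) - J(4))/33183 = 194/(-15502) + ((2 + 6*138) - 1*4)/33183 = 194*(-1/15502) + ((2 + 828) - 4)*(1/33183) = -97/7751 + (830 - 4)*(1/33183) = -97/7751 + 826*(1/33183) = -97/7751 + 826/33183 = 3183575/257201433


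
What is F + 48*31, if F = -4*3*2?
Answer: 1464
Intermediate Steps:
F = -24 (F = -12*2 = -24)
F + 48*31 = -24 + 48*31 = -24 + 1488 = 1464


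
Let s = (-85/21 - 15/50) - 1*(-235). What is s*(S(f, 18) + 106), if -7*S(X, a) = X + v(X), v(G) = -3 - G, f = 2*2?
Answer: 7217113/294 ≈ 24548.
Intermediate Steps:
f = 4
S(X, a) = 3/7 (S(X, a) = -(X + (-3 - X))/7 = -1/7*(-3) = 3/7)
s = 48437/210 (s = (-85*1/21 - 15*1/50) + 235 = (-85/21 - 3/10) + 235 = -913/210 + 235 = 48437/210 ≈ 230.65)
s*(S(f, 18) + 106) = 48437*(3/7 + 106)/210 = (48437/210)*(745/7) = 7217113/294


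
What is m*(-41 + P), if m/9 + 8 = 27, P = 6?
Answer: -5985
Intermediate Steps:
m = 171 (m = -72 + 9*27 = -72 + 243 = 171)
m*(-41 + P) = 171*(-41 + 6) = 171*(-35) = -5985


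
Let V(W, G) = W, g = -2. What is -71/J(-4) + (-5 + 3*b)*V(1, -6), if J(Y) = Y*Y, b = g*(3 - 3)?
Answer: -151/16 ≈ -9.4375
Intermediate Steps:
b = 0 (b = -2*(3 - 3) = -2*0 = 0)
J(Y) = Y²
-71/J(-4) + (-5 + 3*b)*V(1, -6) = -71/((-4)²) + (-5 + 3*0)*1 = -71/16 + (-5 + 0)*1 = -71*1/16 - 5*1 = -71/16 - 5 = -151/16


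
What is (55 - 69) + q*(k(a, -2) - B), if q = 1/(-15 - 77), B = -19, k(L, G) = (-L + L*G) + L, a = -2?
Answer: -57/4 ≈ -14.250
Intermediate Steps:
k(L, G) = G*L (k(L, G) = (-L + G*L) + L = G*L)
q = -1/92 (q = 1/(-92) = -1/92 ≈ -0.010870)
(55 - 69) + q*(k(a, -2) - B) = (55 - 69) - (-2*(-2) - 1*(-19))/92 = -14 - (4 + 19)/92 = -14 - 1/92*23 = -14 - ¼ = -57/4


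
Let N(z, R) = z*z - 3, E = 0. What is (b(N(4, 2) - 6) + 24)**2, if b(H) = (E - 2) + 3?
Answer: 625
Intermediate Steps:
N(z, R) = -3 + z**2 (N(z, R) = z**2 - 3 = -3 + z**2)
b(H) = 1 (b(H) = (0 - 2) + 3 = -2 + 3 = 1)
(b(N(4, 2) - 6) + 24)**2 = (1 + 24)**2 = 25**2 = 625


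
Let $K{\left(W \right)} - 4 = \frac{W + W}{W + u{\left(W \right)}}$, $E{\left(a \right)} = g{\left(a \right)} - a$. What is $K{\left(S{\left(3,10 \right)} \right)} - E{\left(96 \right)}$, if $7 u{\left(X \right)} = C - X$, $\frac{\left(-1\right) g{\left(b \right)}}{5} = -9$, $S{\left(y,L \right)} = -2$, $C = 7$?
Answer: $\frac{303}{5} \approx 60.6$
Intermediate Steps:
$g{\left(b \right)} = 45$ ($g{\left(b \right)} = \left(-5\right) \left(-9\right) = 45$)
$E{\left(a \right)} = 45 - a$
$u{\left(X \right)} = 1 - \frac{X}{7}$ ($u{\left(X \right)} = \frac{7 - X}{7} = 1 - \frac{X}{7}$)
$K{\left(W \right)} = 4 + \frac{2 W}{1 + \frac{6 W}{7}}$ ($K{\left(W \right)} = 4 + \frac{W + W}{W - \left(-1 + \frac{W}{7}\right)} = 4 + \frac{2 W}{1 + \frac{6 W}{7}}$)
$K{\left(S{\left(3,10 \right)} \right)} - E{\left(96 \right)} = \frac{2 \left(14 + 19 \left(-2\right)\right)}{7 + 6 \left(-2\right)} - \left(45 - 96\right) = \frac{2 \left(14 - 38\right)}{7 - 12} - \left(45 - 96\right) = 2 \frac{1}{-5} \left(-24\right) - -51 = 2 \left(- \frac{1}{5}\right) \left(-24\right) + 51 = \frac{48}{5} + 51 = \frac{303}{5}$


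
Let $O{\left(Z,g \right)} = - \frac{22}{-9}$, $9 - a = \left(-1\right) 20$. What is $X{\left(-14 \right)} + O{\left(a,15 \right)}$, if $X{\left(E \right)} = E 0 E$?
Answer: $\frac{22}{9} \approx 2.4444$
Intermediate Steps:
$a = 29$ ($a = 9 - \left(-1\right) 20 = 9 - -20 = 9 + 20 = 29$)
$O{\left(Z,g \right)} = \frac{22}{9}$ ($O{\left(Z,g \right)} = \left(-22\right) \left(- \frac{1}{9}\right) = \frac{22}{9}$)
$X{\left(E \right)} = 0$ ($X{\left(E \right)} = 0 E = 0$)
$X{\left(-14 \right)} + O{\left(a,15 \right)} = 0 + \frac{22}{9} = \frac{22}{9}$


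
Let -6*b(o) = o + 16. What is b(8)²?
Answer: 16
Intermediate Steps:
b(o) = -8/3 - o/6 (b(o) = -(o + 16)/6 = -(16 + o)/6 = -8/3 - o/6)
b(8)² = (-8/3 - ⅙*8)² = (-8/3 - 4/3)² = (-4)² = 16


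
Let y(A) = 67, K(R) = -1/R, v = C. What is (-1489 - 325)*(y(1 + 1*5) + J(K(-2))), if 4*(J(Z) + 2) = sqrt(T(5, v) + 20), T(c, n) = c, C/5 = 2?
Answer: -240355/2 ≈ -1.2018e+5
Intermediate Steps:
C = 10 (C = 5*2 = 10)
v = 10
J(Z) = -3/4 (J(Z) = -2 + sqrt(5 + 20)/4 = -2 + sqrt(25)/4 = -2 + (1/4)*5 = -2 + 5/4 = -3/4)
(-1489 - 325)*(y(1 + 1*5) + J(K(-2))) = (-1489 - 325)*(67 - 3/4) = -1814*265/4 = -240355/2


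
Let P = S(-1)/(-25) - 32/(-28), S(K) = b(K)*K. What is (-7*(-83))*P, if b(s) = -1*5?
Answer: 2739/5 ≈ 547.80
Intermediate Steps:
b(s) = -5
S(K) = -5*K
P = 33/35 (P = -5*(-1)/(-25) - 32/(-28) = 5*(-1/25) - 32*(-1/28) = -⅕ + 8/7 = 33/35 ≈ 0.94286)
(-7*(-83))*P = -7*(-83)*(33/35) = 581*(33/35) = 2739/5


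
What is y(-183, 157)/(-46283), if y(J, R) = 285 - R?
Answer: -128/46283 ≈ -0.0027656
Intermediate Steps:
y(-183, 157)/(-46283) = (285 - 1*157)/(-46283) = (285 - 157)*(-1/46283) = 128*(-1/46283) = -128/46283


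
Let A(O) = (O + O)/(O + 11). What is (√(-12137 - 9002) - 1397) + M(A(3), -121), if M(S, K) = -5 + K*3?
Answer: -1765 + I*√21139 ≈ -1765.0 + 145.39*I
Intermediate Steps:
A(O) = 2*O/(11 + O) (A(O) = (2*O)/(11 + O) = 2*O/(11 + O))
M(S, K) = -5 + 3*K
(√(-12137 - 9002) - 1397) + M(A(3), -121) = (√(-12137 - 9002) - 1397) + (-5 + 3*(-121)) = (√(-21139) - 1397) + (-5 - 363) = (I*√21139 - 1397) - 368 = (-1397 + I*√21139) - 368 = -1765 + I*√21139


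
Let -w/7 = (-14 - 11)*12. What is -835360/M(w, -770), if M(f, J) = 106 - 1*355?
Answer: 835360/249 ≈ 3354.9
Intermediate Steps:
w = 2100 (w = -7*(-14 - 11)*12 = -(-175)*12 = -7*(-300) = 2100)
M(f, J) = -249 (M(f, J) = 106 - 355 = -249)
-835360/M(w, -770) = -835360/(-249) = -835360*(-1/249) = 835360/249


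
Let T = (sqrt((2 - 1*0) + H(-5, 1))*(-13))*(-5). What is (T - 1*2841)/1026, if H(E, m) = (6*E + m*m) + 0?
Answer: -947/342 + 65*I*sqrt(3)/342 ≈ -2.769 + 0.32919*I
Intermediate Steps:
H(E, m) = m**2 + 6*E (H(E, m) = (6*E + m**2) + 0 = (m**2 + 6*E) + 0 = m**2 + 6*E)
T = 195*I*sqrt(3) (T = (sqrt((2 - 1*0) + (1**2 + 6*(-5)))*(-13))*(-5) = (sqrt((2 + 0) + (1 - 30))*(-13))*(-5) = (sqrt(2 - 29)*(-13))*(-5) = (sqrt(-27)*(-13))*(-5) = ((3*I*sqrt(3))*(-13))*(-5) = -39*I*sqrt(3)*(-5) = 195*I*sqrt(3) ≈ 337.75*I)
(T - 1*2841)/1026 = (195*I*sqrt(3) - 1*2841)/1026 = (195*I*sqrt(3) - 2841)*(1/1026) = (-2841 + 195*I*sqrt(3))*(1/1026) = -947/342 + 65*I*sqrt(3)/342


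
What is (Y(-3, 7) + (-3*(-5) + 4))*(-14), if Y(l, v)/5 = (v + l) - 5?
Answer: -196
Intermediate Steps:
Y(l, v) = -25 + 5*l + 5*v (Y(l, v) = 5*((v + l) - 5) = 5*((l + v) - 5) = 5*(-5 + l + v) = -25 + 5*l + 5*v)
(Y(-3, 7) + (-3*(-5) + 4))*(-14) = ((-25 + 5*(-3) + 5*7) + (-3*(-5) + 4))*(-14) = ((-25 - 15 + 35) + (15 + 4))*(-14) = (-5 + 19)*(-14) = 14*(-14) = -196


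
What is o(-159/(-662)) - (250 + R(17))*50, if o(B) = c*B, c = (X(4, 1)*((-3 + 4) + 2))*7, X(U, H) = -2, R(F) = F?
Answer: -4422189/331 ≈ -13360.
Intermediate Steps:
c = -42 (c = -2*((-3 + 4) + 2)*7 = -2*(1 + 2)*7 = -2*3*7 = -6*7 = -42)
o(B) = -42*B
o(-159/(-662)) - (250 + R(17))*50 = -(-6678)/(-662) - (250 + 17)*50 = -(-6678)*(-1)/662 - 267*50 = -42*159/662 - 1*13350 = -3339/331 - 13350 = -4422189/331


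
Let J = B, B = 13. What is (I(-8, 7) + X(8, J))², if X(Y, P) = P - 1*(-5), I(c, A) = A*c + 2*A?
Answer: 576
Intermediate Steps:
J = 13
I(c, A) = 2*A + A*c
X(Y, P) = 5 + P (X(Y, P) = P + 5 = 5 + P)
(I(-8, 7) + X(8, J))² = (7*(2 - 8) + (5 + 13))² = (7*(-6) + 18)² = (-42 + 18)² = (-24)² = 576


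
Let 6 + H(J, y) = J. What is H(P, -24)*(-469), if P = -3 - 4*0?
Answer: 4221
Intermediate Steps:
P = -3 (P = -3 + 0 = -3)
H(J, y) = -6 + J
H(P, -24)*(-469) = (-6 - 3)*(-469) = -9*(-469) = 4221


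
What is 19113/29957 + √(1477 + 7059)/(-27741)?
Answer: 19113/29957 - 2*√2134/27741 ≈ 0.63468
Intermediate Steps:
19113/29957 + √(1477 + 7059)/(-27741) = 19113*(1/29957) + √8536*(-1/27741) = 19113/29957 + (2*√2134)*(-1/27741) = 19113/29957 - 2*√2134/27741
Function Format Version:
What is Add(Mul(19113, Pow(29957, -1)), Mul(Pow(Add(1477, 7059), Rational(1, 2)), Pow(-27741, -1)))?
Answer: Add(Rational(19113, 29957), Mul(Rational(-2, 27741), Pow(2134, Rational(1, 2)))) ≈ 0.63468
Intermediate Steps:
Add(Mul(19113, Pow(29957, -1)), Mul(Pow(Add(1477, 7059), Rational(1, 2)), Pow(-27741, -1))) = Add(Mul(19113, Rational(1, 29957)), Mul(Pow(8536, Rational(1, 2)), Rational(-1, 27741))) = Add(Rational(19113, 29957), Mul(Mul(2, Pow(2134, Rational(1, 2))), Rational(-1, 27741))) = Add(Rational(19113, 29957), Mul(Rational(-2, 27741), Pow(2134, Rational(1, 2))))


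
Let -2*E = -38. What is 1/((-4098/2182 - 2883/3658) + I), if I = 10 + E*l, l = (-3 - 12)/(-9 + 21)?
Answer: -257476/4226785 ≈ -0.060915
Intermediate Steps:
E = 19 (E = -½*(-38) = 19)
l = -5/4 (l = -15/12 = -15*1/12 = -5/4 ≈ -1.2500)
I = -55/4 (I = 10 + 19*(-5/4) = 10 - 95/4 = -55/4 ≈ -13.750)
1/((-4098/2182 - 2883/3658) + I) = 1/((-4098/2182 - 2883/3658) - 55/4) = 1/((-4098*1/2182 - 2883*1/3658) - 55/4) = 1/((-2049/1091 - 93/118) - 55/4) = 1/(-343245/128738 - 55/4) = 1/(-4226785/257476) = -257476/4226785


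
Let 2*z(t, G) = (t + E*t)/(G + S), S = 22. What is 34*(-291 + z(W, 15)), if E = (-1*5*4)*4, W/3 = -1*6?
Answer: -341904/37 ≈ -9240.7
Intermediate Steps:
W = -18 (W = 3*(-1*6) = 3*(-6) = -18)
E = -80 (E = -5*4*4 = -20*4 = -80)
z(t, G) = -79*t/(2*(22 + G)) (z(t, G) = ((t - 80*t)/(G + 22))/2 = ((-79*t)/(22 + G))/2 = (-79*t/(22 + G))/2 = -79*t/(2*(22 + G)))
34*(-291 + z(W, 15)) = 34*(-291 - 79*(-18)/(44 + 2*15)) = 34*(-291 - 79*(-18)/(44 + 30)) = 34*(-291 - 79*(-18)/74) = 34*(-291 - 79*(-18)*1/74) = 34*(-291 + 711/37) = 34*(-10056/37) = -341904/37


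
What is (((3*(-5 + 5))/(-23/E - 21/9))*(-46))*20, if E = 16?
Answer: 0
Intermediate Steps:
(((3*(-5 + 5))/(-23/E - 21/9))*(-46))*20 = (((3*(-5 + 5))/(-23/16 - 21/9))*(-46))*20 = (((3*0)/(-23*1/16 - 21*⅑))*(-46))*20 = ((0/(-23/16 - 7/3))*(-46))*20 = ((0/(-181/48))*(-46))*20 = ((0*(-48/181))*(-46))*20 = (0*(-46))*20 = 0*20 = 0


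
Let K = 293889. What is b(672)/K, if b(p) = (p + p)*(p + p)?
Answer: 602112/97963 ≈ 6.1463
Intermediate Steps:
b(p) = 4*p**2 (b(p) = (2*p)*(2*p) = 4*p**2)
b(672)/K = (4*672**2)/293889 = (4*451584)*(1/293889) = 1806336*(1/293889) = 602112/97963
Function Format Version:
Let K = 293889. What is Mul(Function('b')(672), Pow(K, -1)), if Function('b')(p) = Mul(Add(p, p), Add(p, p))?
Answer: Rational(602112, 97963) ≈ 6.1463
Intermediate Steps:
Function('b')(p) = Mul(4, Pow(p, 2)) (Function('b')(p) = Mul(Mul(2, p), Mul(2, p)) = Mul(4, Pow(p, 2)))
Mul(Function('b')(672), Pow(K, -1)) = Mul(Mul(4, Pow(672, 2)), Pow(293889, -1)) = Mul(Mul(4, 451584), Rational(1, 293889)) = Mul(1806336, Rational(1, 293889)) = Rational(602112, 97963)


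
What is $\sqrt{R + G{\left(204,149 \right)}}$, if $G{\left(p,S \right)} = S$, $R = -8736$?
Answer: $i \sqrt{8587} \approx 92.666 i$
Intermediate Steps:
$\sqrt{R + G{\left(204,149 \right)}} = \sqrt{-8736 + 149} = \sqrt{-8587} = i \sqrt{8587}$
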